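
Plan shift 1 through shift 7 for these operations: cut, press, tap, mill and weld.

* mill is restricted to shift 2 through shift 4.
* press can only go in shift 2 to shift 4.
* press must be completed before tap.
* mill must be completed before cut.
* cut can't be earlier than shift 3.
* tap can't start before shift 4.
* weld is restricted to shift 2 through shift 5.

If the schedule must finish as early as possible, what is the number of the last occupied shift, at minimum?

The precedence chain requires at least 2 distinct shifts.
tap can't be placed before shift 4, so the schedule must run through at least shift 4.
4 works (last occupied shift: shift 4): for example tap=shift 4, weld=shift 2, cut=shift 3, mill=shift 2, press=shift 2.

4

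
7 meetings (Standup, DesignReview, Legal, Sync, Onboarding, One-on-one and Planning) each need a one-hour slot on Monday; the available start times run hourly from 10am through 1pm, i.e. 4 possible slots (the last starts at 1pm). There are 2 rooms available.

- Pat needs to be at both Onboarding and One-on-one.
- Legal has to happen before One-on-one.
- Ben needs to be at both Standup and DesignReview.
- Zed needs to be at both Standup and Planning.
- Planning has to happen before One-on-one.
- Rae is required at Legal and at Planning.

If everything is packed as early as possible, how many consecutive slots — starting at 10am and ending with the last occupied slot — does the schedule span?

The precedence chain requires at least 2 distinct slots.
With at most 2 per slot and 7 meetings, at least 4 slots are needed.
4 works (last occupied slot: 1pm): for example Planning=11am, Legal=10am, Standup=10am, Sync=12pm, Onboarding=1pm, One-on-one=12pm, DesignReview=11am.

4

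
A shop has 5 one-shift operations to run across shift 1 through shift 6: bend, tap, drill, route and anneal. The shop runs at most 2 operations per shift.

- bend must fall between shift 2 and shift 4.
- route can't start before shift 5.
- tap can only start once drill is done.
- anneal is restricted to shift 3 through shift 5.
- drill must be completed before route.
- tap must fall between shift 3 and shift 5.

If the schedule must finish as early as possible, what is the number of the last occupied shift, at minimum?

The precedence chain requires at least 2 distinct shifts.
With at most 2 per shift and 5 operations, at least 3 shifts are needed.
route can't be placed before shift 5, so the schedule must run through at least shift 5.
5 works (last occupied shift: shift 5): for example anneal=shift 3, bend=shift 2, route=shift 5, drill=shift 1, tap=shift 3.

5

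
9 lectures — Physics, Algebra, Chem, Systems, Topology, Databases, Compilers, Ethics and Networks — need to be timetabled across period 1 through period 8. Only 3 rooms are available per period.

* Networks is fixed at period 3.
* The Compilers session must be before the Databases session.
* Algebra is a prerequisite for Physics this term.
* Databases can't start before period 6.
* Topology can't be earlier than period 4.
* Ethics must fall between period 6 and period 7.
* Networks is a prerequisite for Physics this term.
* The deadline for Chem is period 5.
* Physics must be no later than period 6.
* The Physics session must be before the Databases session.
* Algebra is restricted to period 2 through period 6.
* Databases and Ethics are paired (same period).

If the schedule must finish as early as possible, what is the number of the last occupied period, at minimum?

6

The precedence chain requires at least 3 distinct periods.
With at most 3 per period and 9 lectures, at least 3 periods are needed.
Databases can't be placed before period 6, so the schedule must run through at least period 6.
6 works (last occupied period: period 6): for example Physics in period 4, Compilers in period 1, Algebra in period 2, Topology in period 4, Chem in period 1, Ethics in period 6, Databases in period 6, Networks in period 3, Systems in period 1.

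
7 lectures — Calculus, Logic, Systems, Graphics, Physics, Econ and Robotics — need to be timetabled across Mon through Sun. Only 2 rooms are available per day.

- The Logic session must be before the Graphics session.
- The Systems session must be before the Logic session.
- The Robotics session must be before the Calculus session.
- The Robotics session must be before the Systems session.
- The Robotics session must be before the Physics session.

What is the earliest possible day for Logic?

Wed

Precedence pushes Logic to at least Wed; downstream work caps Logic at Sat.
Logic at Wed is achievable: Logic -> Wed; Physics -> Wed; Graphics -> Thu; Robotics -> Mon; Calculus -> Tue; Econ -> Mon; Systems -> Tue.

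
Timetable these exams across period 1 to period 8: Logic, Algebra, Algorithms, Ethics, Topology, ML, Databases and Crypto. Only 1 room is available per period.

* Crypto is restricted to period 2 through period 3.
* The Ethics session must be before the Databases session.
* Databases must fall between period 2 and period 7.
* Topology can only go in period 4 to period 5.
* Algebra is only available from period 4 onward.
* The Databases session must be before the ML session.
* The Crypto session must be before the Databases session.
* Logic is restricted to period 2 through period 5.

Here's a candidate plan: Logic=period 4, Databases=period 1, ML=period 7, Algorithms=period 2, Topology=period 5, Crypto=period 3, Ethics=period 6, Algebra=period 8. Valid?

Invalid. The Ethics session must be before the Databases session.

Topology can only go in period 4 to period 5 — holds.
Databases must fall between period 2 and period 7 — violated.
The Databases session must be before the ML session — holds.
The Crypto session must be before the Databases session — violated.
Logic is restricted to period 2 through period 5 — holds.
Only 1 room is available per period — holds.
The Ethics session must be before the Databases session — violated.
Crypto is restricted to period 2 through period 3 — holds.
Algebra is only available from period 4 onward — holds.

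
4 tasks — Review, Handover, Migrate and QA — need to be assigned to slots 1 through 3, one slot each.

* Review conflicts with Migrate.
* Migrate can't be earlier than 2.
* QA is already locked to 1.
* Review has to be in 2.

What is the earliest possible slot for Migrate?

Migrate is available from 2.
Migrate at 3 is achievable: QA=1; Handover=1; Migrate=3; Review=2.
Nothing earlier works — the conflict constraints rule out every slot before 3.

3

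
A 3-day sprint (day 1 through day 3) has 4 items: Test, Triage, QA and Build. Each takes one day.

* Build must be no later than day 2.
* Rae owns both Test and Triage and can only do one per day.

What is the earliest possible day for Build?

day 1

Build's own window allows nothing later than day 2.
Build at day 1 is achievable: Test=day 1; Triage=day 2; Build=day 1; QA=day 1.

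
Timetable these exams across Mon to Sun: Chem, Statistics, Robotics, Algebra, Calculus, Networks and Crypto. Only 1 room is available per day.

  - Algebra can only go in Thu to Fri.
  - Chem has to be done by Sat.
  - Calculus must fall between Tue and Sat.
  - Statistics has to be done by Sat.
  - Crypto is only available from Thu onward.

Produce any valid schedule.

Robotics in Sat; Crypto in Fri; Calculus in Tue; Statistics in Wed; Algebra in Thu; Networks in Sun; Chem in Mon

Checking: Crypto=Fri in [Thu,Sun]; Algebra=Thu in [Thu,Fri]; Statistics=Wed in [Mon,Sat]; Calculus=Tue in [Tue,Sat]; Chem=Mon in [Mon,Sat]; max 1 per day (cap 1).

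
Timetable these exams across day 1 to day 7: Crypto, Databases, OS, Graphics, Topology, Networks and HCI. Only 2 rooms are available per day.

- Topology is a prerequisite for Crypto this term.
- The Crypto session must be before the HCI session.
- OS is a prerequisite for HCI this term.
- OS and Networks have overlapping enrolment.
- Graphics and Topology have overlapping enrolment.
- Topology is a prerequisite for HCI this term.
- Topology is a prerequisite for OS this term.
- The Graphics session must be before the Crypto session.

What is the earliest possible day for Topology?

day 1

Downstream work caps Topology at day 5.
Topology at day 1 is achievable: Topology=day 1; HCI=day 4; OS=day 2; Graphics=day 2; Crypto=day 3; Networks=day 3; Databases=day 1.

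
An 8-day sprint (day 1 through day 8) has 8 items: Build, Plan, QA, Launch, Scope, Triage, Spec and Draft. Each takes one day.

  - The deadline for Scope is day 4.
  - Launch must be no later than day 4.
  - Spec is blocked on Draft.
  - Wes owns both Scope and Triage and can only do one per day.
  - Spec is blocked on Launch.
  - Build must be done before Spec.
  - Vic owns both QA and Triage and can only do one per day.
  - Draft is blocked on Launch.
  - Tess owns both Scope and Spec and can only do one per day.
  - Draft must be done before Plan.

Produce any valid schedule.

Build in day 1; Draft in day 2; Plan in day 3; Scope in day 1; Spec in day 3; Triage in day 2; Launch in day 1; QA in day 1

Checking: Launch(day 1) before Draft(day 2); Launch(day 1) before Spec(day 3); Draft(day 2) before Plan(day 3); Build(day 1) before Spec(day 3); Draft(day 2) before Spec(day 3); Scope(day 1) != Triage(day 2); QA(day 1) != Triage(day 2); Scope(day 1) != Spec(day 3); Launch=day 1 in [day 1,day 4]; Scope=day 1 in [day 1,day 4].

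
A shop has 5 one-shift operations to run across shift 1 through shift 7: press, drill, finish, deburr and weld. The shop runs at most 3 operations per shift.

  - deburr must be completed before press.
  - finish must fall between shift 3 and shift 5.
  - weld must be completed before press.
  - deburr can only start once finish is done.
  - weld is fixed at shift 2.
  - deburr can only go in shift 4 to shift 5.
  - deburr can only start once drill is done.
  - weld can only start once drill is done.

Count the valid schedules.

Splitting on press: it can be shift 5 (1), shift 6 (3), shift 7 (3). Listing each branch's schedules as (drill, finish, deburr, weld) by shift number:
press=shift 5: (1,3,4,2) — 1.
press=shift 6: (1,3,4,2) (1,3,5,2) (1,4,5,2) — 3.
press=shift 7: (1,3,4,2) (1,3,5,2) (1,4,5,2) — 3.
Summing: 1 + 3 + 3 = 7.

7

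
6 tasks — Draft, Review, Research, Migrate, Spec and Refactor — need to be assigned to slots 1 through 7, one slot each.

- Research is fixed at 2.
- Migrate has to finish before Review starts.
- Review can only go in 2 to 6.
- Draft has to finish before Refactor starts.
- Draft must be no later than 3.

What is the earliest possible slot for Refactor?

Precedence pushes Refactor to at least 2.
Refactor at 2 is achievable: Draft in 1; Research in 2; Spec in 1; Migrate in 1; Review in 2; Refactor in 2.

2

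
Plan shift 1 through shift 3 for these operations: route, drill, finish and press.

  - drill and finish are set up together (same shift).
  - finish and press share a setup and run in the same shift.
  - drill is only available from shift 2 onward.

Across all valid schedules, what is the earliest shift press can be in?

Press must be in the same shift as drill, which can't be before shift 2, so press is at least shift 2.
press at shift 2 is achievable: drill in shift 2; finish in shift 2; press in shift 2; route in shift 1.

shift 2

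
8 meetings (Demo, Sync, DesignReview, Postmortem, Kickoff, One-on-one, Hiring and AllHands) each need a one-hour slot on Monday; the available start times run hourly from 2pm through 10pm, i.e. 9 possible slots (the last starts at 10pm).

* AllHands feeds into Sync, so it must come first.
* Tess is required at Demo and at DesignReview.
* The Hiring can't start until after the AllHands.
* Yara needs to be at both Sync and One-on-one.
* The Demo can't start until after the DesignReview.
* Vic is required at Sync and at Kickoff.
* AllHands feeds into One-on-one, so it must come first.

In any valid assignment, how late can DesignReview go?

Downstream work caps DesignReview at 9pm.
DesignReview at 9pm is achievable: DesignReview=9pm; Demo=10pm; Sync=3pm; Postmortem=2pm; Kickoff=2pm; One-on-one=4pm; Hiring=3pm; AllHands=2pm.

9pm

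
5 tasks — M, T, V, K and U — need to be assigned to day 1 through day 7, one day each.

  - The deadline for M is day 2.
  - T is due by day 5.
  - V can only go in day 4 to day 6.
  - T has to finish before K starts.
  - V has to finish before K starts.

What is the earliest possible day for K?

Precedence pushes K to at least day 5.
K at day 5 is achievable: M=day 1; U=day 1; K=day 5; T=day 1; V=day 4.

day 5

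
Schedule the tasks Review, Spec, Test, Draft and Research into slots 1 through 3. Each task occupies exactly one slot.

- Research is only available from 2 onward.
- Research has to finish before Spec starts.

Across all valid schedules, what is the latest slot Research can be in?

2

Research is available from 2; downstream work caps Research at 2.
Research at 2 is achievable: Draft=1, Research=2, Test=1, Review=1, Spec=3.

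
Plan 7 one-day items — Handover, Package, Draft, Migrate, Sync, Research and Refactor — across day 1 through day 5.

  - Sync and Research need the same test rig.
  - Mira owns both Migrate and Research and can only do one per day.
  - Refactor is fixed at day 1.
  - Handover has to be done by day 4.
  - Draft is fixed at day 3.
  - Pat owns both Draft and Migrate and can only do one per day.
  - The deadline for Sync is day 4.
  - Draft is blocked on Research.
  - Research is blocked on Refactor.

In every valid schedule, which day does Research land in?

Refactor is fixed at day 1 and must come before Research, so Research is at least day 2.
Draft is fixed at day 3 and must come after Research, so Research is at most day 2.
So Research must be day 2.

day 2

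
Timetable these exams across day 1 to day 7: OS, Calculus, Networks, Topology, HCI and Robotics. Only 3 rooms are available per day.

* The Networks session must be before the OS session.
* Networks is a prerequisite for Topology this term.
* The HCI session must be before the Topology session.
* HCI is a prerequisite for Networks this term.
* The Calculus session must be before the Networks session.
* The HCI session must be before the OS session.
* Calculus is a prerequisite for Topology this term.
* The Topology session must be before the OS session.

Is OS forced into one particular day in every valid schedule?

No

OS can be day 4 (e.g. Topology=day 3; OS=day 4; Calculus=day 1; HCI=day 1; Robotics=day 1; Networks=day 2) or day 5 (e.g. Calculus -> day 1, Networks -> day 2, HCI -> day 1, Robotics -> day 1, Topology -> day 3, OS -> day 5).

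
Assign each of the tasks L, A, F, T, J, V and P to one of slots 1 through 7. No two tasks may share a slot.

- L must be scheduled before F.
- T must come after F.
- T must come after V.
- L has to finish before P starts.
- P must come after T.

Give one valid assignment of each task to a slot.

T in 4, V in 3, A in 6, J in 7, F in 2, L in 1, P in 5

Checking: V(3) before T(4); T(4) before P(5); F(2) before T(4); L(1) before P(5); L(1) before F(2); max 1 per slot (cap 1).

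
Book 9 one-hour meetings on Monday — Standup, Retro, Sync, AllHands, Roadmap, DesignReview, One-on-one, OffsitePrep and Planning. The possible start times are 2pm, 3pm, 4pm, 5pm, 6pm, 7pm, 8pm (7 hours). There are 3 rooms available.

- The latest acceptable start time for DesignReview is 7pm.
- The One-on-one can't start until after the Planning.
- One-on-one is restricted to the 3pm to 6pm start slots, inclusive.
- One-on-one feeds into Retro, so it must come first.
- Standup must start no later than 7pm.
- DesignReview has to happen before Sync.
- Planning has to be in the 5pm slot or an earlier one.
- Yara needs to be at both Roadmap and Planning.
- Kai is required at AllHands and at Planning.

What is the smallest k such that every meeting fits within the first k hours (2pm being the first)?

The precedence chain requires at least 3 distinct hours.
With at most 3 per hour and 9 meetings, at least 3 hours are needed.
3 works (last occupied hour: 4pm): for example Retro in 4pm; DesignReview in 2pm; Sync in 3pm; AllHands in 3pm; Planning in 2pm; One-on-one in 3pm; Roadmap in 4pm; OffsitePrep in 4pm; Standup in 2pm.

3 hours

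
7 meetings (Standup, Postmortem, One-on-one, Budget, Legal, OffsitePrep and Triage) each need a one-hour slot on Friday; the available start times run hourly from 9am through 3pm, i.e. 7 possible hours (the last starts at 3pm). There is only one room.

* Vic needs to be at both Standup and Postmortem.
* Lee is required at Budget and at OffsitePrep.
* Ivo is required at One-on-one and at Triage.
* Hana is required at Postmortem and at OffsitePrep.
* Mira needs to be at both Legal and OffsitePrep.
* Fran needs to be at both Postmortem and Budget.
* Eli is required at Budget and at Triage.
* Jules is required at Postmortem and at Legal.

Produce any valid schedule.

Postmortem=10am; Standup=9am; OffsitePrep=2pm; One-on-one=11am; Triage=3pm; Budget=12pm; Legal=1pm

Checking: Budget(12pm) != OffsitePrep(2pm); One-on-one(11am) != Triage(3pm); Budget(12pm) != Triage(3pm); Postmortem(10am) != Legal(1pm); Standup(9am) != Postmortem(10am); Postmortem(10am) != Budget(12pm); Postmortem(10am) != OffsitePrep(2pm); Legal(1pm) != OffsitePrep(2pm); max 1 per hour (cap 1).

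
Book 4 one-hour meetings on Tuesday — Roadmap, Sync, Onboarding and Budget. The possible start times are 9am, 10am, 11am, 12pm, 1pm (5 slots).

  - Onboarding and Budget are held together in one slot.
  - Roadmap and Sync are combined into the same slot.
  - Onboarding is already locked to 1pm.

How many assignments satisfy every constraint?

5

Splitting on Roadmap: it can be 9am (1), 10am (1), 11am (1), 12pm (1), 1pm (1). Listing each branch's schedules as (Sync, Onboarding, Budget):
Roadmap=9am: (9am,1pm,1pm) — 1.
Roadmap=10am: (10am,1pm,1pm) — 1.
Roadmap=11am: (11am,1pm,1pm) — 1.
Roadmap=12pm: (12pm,1pm,1pm) — 1.
Roadmap=1pm: (1pm,1pm,1pm) — 1.
Summing: 1 + 1 + 1 + 1 + 1 = 5.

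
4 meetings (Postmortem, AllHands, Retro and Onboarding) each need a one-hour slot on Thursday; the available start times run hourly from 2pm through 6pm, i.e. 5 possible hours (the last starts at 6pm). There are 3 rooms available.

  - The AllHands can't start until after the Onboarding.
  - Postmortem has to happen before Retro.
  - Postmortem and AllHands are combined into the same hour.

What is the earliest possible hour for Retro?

4pm

Precedence pushes Retro to at least 4pm.
Retro at 4pm is achievable: Postmortem in 3pm; AllHands in 3pm; Onboarding in 2pm; Retro in 4pm.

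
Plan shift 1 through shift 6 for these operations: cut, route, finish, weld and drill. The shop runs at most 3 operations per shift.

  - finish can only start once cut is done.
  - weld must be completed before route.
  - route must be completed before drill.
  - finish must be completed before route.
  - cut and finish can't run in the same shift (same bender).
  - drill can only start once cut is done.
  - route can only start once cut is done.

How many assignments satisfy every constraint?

48

Splitting on cut: it can be shift 1 (30), shift 2 (14), shift 3 (4). Listing each branch's schedules as (route, finish, weld, drill) by shift number:
cut=shift 1: (3,2,1,4) (3,2,1,5) (3,2,1,6) (3,2,2,4) (3,2,2,5) (3,2,2,6) (4,2,1,5) (4,2,1,6) (4,2,2,5) (4,2,2,6) (4,2,3,5) (4,2,3,6) (4,3,1,5) (4,3,1,6) (4,3,2,5) (4,3,2,6) (4,3,3,5) (4,3,3,6) (5,2,1,6) (5,2,2,6) (5,2,3,6) (5,2,4,6) (5,3,1,6) (5,3,2,6) (5,3,3,6) (5,3,4,6) (5,4,1,6) (5,4,2,6) (5,4,3,6) (5,4,4,6) — 30.
cut=shift 2: (4,3,1,5) (4,3,1,6) (4,3,2,5) (4,3,2,6) (4,3,3,5) (4,3,3,6) (5,3,1,6) (5,3,2,6) (5,3,3,6) (5,3,4,6) (5,4,1,6) (5,4,2,6) (5,4,3,6) (5,4,4,6) — 14.
cut=shift 3: (5,4,1,6) (5,4,2,6) (5,4,3,6) (5,4,4,6) — 4.
Summing: 30 + 14 + 4 = 48.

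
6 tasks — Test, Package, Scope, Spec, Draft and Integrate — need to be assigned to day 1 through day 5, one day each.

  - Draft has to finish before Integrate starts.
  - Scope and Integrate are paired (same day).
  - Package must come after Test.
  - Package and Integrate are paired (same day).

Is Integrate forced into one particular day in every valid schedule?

No

Integrate can be day 2 (e.g. Package=day 2, Draft=day 1, Scope=day 2, Test=day 1, Spec=day 1, Integrate=day 2) or day 3 (e.g. Integrate=day 3; Draft=day 1; Spec=day 1; Scope=day 3; Package=day 3; Test=day 1).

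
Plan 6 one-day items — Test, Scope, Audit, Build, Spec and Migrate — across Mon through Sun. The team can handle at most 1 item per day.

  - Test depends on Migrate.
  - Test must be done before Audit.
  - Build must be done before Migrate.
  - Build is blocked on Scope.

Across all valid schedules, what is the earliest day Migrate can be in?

Wed

Precedence pushes Migrate to at least Wed; downstream work caps Migrate at Fri.
Migrate at Wed is achievable: Build=Tue, Scope=Mon, Test=Thu, Audit=Fri, Spec=Sat, Migrate=Wed.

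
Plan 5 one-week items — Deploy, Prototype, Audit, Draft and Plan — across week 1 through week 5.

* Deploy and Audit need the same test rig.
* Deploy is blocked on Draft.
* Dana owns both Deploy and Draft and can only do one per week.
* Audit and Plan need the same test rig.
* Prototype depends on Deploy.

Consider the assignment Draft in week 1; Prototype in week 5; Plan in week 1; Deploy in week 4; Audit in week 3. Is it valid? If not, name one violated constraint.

Deploy is blocked on Draft — holds.
Dana owns both Deploy and Draft and can only do one per week — holds.
Deploy and Audit need the same test rig — holds.
Audit and Plan need the same test rig — holds.
Prototype depends on Deploy — holds.

Yes, all constraints hold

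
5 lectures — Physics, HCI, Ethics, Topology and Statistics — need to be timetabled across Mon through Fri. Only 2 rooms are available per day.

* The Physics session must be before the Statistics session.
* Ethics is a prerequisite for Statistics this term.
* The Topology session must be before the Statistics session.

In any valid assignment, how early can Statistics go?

Wed

Precedence pushes Statistics to at least Tue.
Statistics at Wed is achievable: HCI=Tue; Statistics=Wed; Physics=Mon; Ethics=Mon; Topology=Tue.
Nothing earlier works — the capacity limit rule out every day before Wed.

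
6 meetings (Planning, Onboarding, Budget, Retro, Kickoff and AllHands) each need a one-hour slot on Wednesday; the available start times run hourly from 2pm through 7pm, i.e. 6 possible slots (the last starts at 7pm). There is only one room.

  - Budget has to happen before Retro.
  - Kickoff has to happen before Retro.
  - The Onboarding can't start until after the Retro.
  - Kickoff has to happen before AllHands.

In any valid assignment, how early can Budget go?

2pm

Downstream work caps Budget at 5pm.
Budget at 2pm is achievable: Budget=2pm; Planning=7pm; AllHands=6pm; Kickoff=3pm; Retro=4pm; Onboarding=5pm.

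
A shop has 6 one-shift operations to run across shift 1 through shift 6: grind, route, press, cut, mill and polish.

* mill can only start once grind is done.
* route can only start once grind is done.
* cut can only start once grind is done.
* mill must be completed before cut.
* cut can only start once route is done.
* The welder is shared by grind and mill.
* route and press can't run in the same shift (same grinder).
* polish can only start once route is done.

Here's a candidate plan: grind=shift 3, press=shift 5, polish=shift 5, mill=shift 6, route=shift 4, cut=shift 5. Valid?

Invalid. mill must be completed before cut.

cut can only start once grind is done — holds.
mill must be completed before cut — violated.
mill can only start once grind is done — holds.
cut can only start once route is done — holds.
route and press can't run in the same shift (same grinder) — holds.
route can only start once grind is done — holds.
polish can only start once route is done — holds.
The welder is shared by grind and mill — holds.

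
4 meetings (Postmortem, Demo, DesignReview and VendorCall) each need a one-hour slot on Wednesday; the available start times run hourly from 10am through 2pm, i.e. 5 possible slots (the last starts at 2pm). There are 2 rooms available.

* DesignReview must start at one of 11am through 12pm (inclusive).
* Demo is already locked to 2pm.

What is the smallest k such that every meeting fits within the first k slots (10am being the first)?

With at most 2 per slot and 4 meetings, at least 2 slots are needed.
Demo can't be placed before 2pm — that is slot 5 counting from 10am — so the schedule must run through at least 5 slots.
5 works (last occupied slot: 2pm): for example VendorCall -> 10am, Postmortem -> 10am, Demo -> 2pm, DesignReview -> 11am.

5 slots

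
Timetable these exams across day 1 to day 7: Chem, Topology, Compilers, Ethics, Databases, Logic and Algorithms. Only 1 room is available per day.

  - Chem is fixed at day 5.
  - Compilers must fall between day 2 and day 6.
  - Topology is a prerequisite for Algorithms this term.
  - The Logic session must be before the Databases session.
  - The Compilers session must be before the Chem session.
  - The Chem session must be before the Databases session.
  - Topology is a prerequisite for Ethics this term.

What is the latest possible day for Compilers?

day 4

Compilers is available from day 2; Compilers's own window allows nothing later than day 6; downstream work caps Compilers at day 4.
Compilers at day 4 is achievable: Algorithms=day 7, Chem=day 5, Compilers=day 4, Topology=day 1, Logic=day 3, Databases=day 6, Ethics=day 2.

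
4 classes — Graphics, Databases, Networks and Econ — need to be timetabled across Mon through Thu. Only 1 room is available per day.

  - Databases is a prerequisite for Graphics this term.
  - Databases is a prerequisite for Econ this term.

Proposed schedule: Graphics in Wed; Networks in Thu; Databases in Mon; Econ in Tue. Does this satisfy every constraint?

Databases is a prerequisite for Econ this term — holds.
Only 1 room is available per day — holds.
Databases is a prerequisite for Graphics this term — holds.

Valid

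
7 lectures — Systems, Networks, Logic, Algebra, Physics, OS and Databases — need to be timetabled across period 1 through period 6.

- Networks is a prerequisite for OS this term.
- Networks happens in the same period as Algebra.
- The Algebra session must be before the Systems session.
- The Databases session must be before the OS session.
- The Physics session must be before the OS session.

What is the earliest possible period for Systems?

Precedence pushes Systems to at least period 2.
Systems at period 2 is achievable: Physics in period 1, Algebra in period 1, Networks in period 1, Systems in period 2, OS in period 2, Databases in period 1, Logic in period 1.

period 2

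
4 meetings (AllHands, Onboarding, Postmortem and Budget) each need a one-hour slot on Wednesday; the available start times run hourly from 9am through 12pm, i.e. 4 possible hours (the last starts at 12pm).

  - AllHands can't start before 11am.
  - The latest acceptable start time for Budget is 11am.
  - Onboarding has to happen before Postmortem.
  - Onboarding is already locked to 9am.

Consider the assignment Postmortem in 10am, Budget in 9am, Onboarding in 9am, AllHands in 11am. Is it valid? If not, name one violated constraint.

Valid

The latest acceptable start time for Budget is 11am — holds.
Onboarding has to happen before Postmortem — holds.
Onboarding is already locked to 9am — holds.
AllHands can't start before 11am — holds.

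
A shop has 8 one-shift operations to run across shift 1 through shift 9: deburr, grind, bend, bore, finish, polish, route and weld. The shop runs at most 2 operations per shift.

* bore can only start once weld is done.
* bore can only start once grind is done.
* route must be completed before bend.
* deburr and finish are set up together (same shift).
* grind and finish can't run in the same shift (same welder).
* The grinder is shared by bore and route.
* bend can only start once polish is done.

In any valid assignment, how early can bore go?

shift 2

Precedence pushes bore to at least shift 2.
bore at shift 2 is achievable: weld -> shift 1; grind -> shift 1; bore -> shift 2; finish -> shift 5; route -> shift 3; bend -> shift 4; polish -> shift 2; deburr -> shift 5.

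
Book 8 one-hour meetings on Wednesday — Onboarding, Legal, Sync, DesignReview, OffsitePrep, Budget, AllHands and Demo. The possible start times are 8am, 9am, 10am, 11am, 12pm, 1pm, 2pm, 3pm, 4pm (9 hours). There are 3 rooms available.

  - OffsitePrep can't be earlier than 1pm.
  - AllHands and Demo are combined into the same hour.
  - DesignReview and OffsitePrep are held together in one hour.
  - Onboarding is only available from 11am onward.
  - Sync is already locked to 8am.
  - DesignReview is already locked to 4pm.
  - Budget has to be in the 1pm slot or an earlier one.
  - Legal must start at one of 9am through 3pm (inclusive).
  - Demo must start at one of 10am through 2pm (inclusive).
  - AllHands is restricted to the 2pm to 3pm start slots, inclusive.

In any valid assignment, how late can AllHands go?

AllHands is available from 2pm; AllHands's own window allows nothing later than 3pm; AllHands must be in the same hour as Demo, which can't be after 2pm, so AllHands is at most 2pm.
AllHands at 2pm is achievable: Onboarding -> 11am; DesignReview -> 4pm; Legal -> 9am; Budget -> 8am; OffsitePrep -> 4pm; Demo -> 2pm; Sync -> 8am; AllHands -> 2pm.

2pm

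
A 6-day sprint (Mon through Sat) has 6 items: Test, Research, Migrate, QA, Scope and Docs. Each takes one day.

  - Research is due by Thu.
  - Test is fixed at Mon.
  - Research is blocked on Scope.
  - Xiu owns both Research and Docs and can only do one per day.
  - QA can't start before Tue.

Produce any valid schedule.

Research=Tue; Test=Mon; QA=Tue; Scope=Mon; Docs=Mon; Migrate=Mon

Checking: Scope(Mon) before Research(Tue); Research(Tue) != Docs(Mon); QA=Tue in [Tue,Sat]; Test=Mon in [Mon,Mon]; Research=Tue in [Mon,Thu].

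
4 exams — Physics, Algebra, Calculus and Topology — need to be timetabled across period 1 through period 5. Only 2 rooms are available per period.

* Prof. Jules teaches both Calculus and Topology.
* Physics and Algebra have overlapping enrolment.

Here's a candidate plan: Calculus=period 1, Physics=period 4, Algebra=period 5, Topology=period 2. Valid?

Yes, all constraints hold

Prof. Jules teaches both Calculus and Topology — holds.
Only 2 rooms are available per period — holds.
Physics and Algebra have overlapping enrolment — holds.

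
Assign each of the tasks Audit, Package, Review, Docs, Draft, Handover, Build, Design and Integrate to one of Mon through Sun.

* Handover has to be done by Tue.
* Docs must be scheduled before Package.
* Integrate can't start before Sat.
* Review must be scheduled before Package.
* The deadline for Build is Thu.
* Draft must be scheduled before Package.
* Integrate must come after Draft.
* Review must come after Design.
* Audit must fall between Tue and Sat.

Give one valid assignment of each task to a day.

Design=Mon, Build=Mon, Integrate=Sat, Package=Wed, Draft=Mon, Review=Tue, Audit=Tue, Handover=Mon, Docs=Mon

Checking: Draft(Mon) before Package(Wed); Design(Mon) before Review(Tue); Draft(Mon) before Integrate(Sat); Review(Tue) before Package(Wed); Docs(Mon) before Package(Wed); Handover=Mon in [Mon,Tue]; Integrate=Sat in [Sat,Sun]; Audit=Tue in [Tue,Sat]; Build=Mon in [Mon,Thu].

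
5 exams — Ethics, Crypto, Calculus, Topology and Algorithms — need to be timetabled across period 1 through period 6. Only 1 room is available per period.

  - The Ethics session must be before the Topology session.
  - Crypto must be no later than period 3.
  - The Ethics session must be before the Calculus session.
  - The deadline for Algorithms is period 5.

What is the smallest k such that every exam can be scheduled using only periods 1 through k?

5

The precedence chain requires at least 2 distinct periods.
With at most 1 per period and 5 exams, at least 5 periods are needed.
5 works (last occupied period: period 5): for example Calculus -> period 3, Algorithms -> period 5, Ethics -> period 2, Crypto -> period 1, Topology -> period 4.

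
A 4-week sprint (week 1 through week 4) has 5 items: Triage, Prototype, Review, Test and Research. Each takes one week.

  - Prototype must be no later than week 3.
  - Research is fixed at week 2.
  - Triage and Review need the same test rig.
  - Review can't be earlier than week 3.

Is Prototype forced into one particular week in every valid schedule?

Prototype can be week 1 (e.g. Review -> week 3; Test -> week 1; Research -> week 2; Triage -> week 1; Prototype -> week 1) or week 2 (e.g. Test in week 1, Triage in week 1, Review in week 3, Prototype in week 2, Research in week 2).

No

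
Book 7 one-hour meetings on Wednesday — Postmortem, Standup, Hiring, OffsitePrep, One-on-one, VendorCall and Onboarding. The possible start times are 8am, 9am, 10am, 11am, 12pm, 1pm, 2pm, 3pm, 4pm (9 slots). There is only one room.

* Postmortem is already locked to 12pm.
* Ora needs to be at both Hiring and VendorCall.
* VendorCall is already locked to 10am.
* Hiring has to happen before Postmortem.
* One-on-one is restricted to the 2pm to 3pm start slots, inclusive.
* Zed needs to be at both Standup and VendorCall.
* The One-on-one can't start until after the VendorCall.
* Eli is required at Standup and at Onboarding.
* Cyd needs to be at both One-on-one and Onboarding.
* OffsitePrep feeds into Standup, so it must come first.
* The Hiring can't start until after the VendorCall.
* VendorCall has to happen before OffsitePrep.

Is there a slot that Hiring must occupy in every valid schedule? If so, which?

11am

VendorCall is fixed at 10am and must come before Hiring, so Hiring is at least 11am.
Postmortem is fixed at 12pm and must come after Hiring, so Hiring is at most 11am.
So Hiring must be 11am.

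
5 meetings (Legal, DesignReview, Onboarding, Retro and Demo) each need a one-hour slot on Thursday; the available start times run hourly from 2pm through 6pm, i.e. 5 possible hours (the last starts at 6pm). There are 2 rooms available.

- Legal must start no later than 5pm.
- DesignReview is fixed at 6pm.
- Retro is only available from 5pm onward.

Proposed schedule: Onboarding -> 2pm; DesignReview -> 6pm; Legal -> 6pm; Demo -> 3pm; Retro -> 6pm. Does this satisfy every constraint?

Legal must start no later than 5pm — violated.
Retro is only available from 5pm onward — holds.
DesignReview is fixed at 6pm — holds.
There are 2 rooms available — violated.

No — it violates: Legal must start no later than 5pm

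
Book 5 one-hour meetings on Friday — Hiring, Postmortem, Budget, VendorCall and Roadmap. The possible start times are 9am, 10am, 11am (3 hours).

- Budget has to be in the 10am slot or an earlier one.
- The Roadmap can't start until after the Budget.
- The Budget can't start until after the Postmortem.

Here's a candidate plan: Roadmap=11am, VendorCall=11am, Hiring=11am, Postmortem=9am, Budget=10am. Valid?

Budget has to be in the 10am slot or an earlier one — holds.
The Roadmap can't start until after the Budget — holds.
The Budget can't start until after the Postmortem — holds.

Yes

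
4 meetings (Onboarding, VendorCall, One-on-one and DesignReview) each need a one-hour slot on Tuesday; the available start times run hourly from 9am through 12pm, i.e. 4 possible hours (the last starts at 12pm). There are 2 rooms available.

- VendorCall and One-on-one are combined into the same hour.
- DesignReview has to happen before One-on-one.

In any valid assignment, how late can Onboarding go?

12pm

Onboarding at 12pm is achievable: DesignReview in 9am; VendorCall in 10am; One-on-one in 10am; Onboarding in 12pm.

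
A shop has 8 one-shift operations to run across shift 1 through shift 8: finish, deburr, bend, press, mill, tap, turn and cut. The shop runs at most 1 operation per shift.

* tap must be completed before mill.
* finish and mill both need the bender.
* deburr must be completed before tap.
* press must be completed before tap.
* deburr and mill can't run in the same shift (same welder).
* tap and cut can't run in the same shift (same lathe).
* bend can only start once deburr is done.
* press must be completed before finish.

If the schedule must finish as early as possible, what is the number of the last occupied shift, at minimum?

8

The precedence chain requires at least 3 distinct shifts.
With at most 1 per shift and 8 operations, at least 8 shifts are needed.
8 works (last occupied shift: shift 8): for example press in shift 2; mill in shift 6; bend in shift 5; deburr in shift 1; finish in shift 4; cut in shift 8; turn in shift 7; tap in shift 3.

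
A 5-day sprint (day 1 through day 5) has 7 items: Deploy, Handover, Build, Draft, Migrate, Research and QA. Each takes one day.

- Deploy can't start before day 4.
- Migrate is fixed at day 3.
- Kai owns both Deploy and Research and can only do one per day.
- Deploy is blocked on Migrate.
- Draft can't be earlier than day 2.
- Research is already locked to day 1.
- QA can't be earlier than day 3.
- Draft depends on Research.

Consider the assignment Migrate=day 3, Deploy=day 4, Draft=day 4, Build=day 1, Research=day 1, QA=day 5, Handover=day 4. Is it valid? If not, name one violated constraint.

Kai owns both Deploy and Research and can only do one per day — holds.
Deploy can't start before day 4 — holds.
Deploy is blocked on Migrate — holds.
Research is already locked to day 1 — holds.
Migrate is fixed at day 3 — holds.
Draft can't be earlier than day 2 — holds.
QA can't be earlier than day 3 — holds.
Draft depends on Research — holds.

Yes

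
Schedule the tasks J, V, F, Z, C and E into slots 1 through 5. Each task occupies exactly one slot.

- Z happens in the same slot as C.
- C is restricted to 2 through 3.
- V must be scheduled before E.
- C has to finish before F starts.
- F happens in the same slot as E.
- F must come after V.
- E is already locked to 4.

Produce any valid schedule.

J in 1, V in 1, F in 4, C in 2, Z in 2, E in 4

Checking: V(1) before F(4); C(2) before F(4); V(1) before E(4); Z = C = 2; F = E = 4; E=4 in [4,4]; C=2 in [2,3].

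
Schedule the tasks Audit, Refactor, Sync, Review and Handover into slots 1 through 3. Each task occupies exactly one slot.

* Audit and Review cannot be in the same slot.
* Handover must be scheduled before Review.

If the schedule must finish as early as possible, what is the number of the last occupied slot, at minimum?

The precedence chain requires at least 2 distinct slots.
2 works (last occupied slot: 2): for example Handover -> 1, Audit -> 1, Review -> 2, Sync -> 1, Refactor -> 1.

2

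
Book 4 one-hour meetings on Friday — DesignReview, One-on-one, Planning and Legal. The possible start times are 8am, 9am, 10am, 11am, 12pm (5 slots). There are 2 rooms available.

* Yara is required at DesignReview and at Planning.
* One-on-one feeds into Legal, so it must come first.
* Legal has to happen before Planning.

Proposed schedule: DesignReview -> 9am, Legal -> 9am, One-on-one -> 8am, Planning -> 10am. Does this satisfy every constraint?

Yes, all constraints hold

Yara is required at DesignReview and at Planning — holds.
One-on-one feeds into Legal, so it must come first — holds.
Legal has to happen before Planning — holds.
There are 2 rooms available — holds.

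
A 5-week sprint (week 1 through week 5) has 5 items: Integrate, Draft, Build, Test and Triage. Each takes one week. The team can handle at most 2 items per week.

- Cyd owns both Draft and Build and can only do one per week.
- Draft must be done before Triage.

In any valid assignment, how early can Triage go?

week 2

Precedence pushes Triage to at least week 2.
Triage at week 2 is achievable: Draft -> week 1, Triage -> week 2, Test -> week 3, Build -> week 2, Integrate -> week 1.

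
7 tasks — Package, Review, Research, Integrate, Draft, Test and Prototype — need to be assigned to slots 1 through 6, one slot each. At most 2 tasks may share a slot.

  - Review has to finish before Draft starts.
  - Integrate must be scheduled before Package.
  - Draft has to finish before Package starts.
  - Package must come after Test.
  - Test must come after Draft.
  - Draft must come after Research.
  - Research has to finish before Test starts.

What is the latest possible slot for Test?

Precedence pushes Test to at least 3; downstream work caps Test at 5.
Test at 5 is achievable: Review=1, Integrate=2, Package=6, Test=5, Draft=2, Research=1, Prototype=3.

5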